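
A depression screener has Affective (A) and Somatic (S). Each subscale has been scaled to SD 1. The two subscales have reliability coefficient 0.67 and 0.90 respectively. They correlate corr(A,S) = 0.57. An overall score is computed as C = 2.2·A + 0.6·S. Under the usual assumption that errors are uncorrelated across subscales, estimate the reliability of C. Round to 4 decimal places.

0.7564

Var(C) = 2.2² + 0.6² + 2·[1.32·0.57] = 5.2 + 1.5048 = 6.7048.
Under uncorrelated errors the observed covariances equal the true-score covariances, so only the own-variance terms attenuate.
True-score variance = [2.2²·0.67 + 0.6²·0.90] + 1.5048 = 3.5668 + 1.5048 = 5.0716.
Reliability = 5.0716 / 6.7048 = 0.7564.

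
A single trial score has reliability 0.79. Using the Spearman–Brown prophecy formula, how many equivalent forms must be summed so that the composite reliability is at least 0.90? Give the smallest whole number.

3

k ≥ ρ*(1−ρ₁)/(ρ₁(1−ρ*)) = 0.90·0.21 / (0.79·0.10) = 2.392.
Smallest integer k = 3.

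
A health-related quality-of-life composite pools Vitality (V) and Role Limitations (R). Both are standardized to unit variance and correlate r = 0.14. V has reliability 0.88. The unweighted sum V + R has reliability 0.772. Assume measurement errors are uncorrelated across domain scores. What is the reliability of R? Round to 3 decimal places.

0.600

Var(V+R) = 2 + 2·0.14 = 2.280.
True-score variance = ρ_V + ρ_R + 2·0.14, so 0.772 = (0.88 + ρ_R + 0.28) / 2.280.
ρ_R = 0.772·2.280 − 0.88 − 0.28 = 0.600.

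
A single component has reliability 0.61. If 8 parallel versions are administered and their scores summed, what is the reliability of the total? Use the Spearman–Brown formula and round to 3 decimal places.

0.926

ρ_k = kρ / (1 + (k−1)ρ) = 8·0.61 / (1 + 7·0.61) = 4.880 / 5.270 = 0.926.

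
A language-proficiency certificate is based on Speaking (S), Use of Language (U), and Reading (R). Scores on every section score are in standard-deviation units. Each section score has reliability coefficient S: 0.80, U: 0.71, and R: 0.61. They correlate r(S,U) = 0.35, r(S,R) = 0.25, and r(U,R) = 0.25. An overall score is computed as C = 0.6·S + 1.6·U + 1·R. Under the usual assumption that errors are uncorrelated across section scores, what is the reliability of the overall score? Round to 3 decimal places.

0.788

Var(C) = 0.6² + 1.6² + 1 + 2·[0.96·0.35 + 0.6·0.25 + 1.6·0.25] = 3.92 + 1.772 = 5.692.
Under uncorrelated errors the observed covariances equal the true-score covariances, so only the own-variance terms attenuate.
True-score variance = [0.6²·0.80 + 1.6²·0.71 + 0.61] + 1.772 = 2.7156 + 1.772 = 4.4876.
Reliability = 4.4876 / 5.692 = 0.788.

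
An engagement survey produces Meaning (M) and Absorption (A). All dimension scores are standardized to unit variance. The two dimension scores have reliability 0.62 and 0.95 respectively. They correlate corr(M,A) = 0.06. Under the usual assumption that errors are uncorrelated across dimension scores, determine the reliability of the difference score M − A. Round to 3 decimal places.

0.771

Var(M−A) = 1 + 1 − 2·0.06 = 2 − 0.12 = 1.88.
Because errors are independent across components, Cov(Tᵢ,Tⱼ) = Cov(Xᵢ,Xⱼ); the off-diagonal part of the true-score variance is the same as above.
True-score variance = [0.62 + 0.95] − 0.12 = 1.57 − 0.12 = 1.45.
Reliability = 1.45 / 1.88 = 0.771.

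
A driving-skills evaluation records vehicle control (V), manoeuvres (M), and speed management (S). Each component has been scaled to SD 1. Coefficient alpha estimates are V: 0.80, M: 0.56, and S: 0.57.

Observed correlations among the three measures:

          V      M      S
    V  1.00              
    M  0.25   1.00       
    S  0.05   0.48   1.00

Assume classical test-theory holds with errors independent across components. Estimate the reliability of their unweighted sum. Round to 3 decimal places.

Var(V+M+S) = 3 + 2·[0.25 + 0.05 + 0.48] = 3 + 1.56 = 4.56.
With uncorrelated errors the cross-covariances are all true-score covariance, so they carry over unchanged; only the diagonal terms shrink to ρᵢσᵢ².
True-score variance = [0.80 + 0.56 + 0.57] + 1.56 = 1.93 + 1.56 = 3.49.
Reliability = 3.49 / 4.56 = 0.765.

0.765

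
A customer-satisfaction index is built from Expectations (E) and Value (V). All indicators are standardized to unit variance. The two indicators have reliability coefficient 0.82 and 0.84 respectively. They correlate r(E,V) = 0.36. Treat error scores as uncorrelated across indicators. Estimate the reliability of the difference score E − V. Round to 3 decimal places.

0.734

Var(E−V) = 1 + 1 − 2·0.36 = 2 − 0.72 = 1.28.
With uncorrelated errors the cross-covariances are all true-score covariance, so they carry over unchanged; only the diagonal terms shrink to ρᵢσᵢ².
True-score variance = [0.82 + 0.84] − 0.72 = 1.66 − 0.72 = 0.94.
Reliability = 0.94 / 1.28 = 0.734.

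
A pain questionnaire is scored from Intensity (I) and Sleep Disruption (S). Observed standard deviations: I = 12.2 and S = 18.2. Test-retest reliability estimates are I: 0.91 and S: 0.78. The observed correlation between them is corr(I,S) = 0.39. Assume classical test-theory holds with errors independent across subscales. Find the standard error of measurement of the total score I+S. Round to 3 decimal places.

9.288

Var(total) = 480.08 + 173.191 = 653.271.
True-score variance = 393.812 + 173.191 = 567.003, so reliability = 0.8679.
Error variance = 653.271 − 567.003 = 86.2684; SEM = √86.2684 = 9.288.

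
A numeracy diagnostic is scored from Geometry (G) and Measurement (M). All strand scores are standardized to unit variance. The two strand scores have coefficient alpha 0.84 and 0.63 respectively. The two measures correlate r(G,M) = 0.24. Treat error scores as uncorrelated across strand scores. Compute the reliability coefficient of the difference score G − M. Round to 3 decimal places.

Var(G−M) = 1 + 1 − 2·0.24 = 2 − 0.48 = 1.52.
Under uncorrelated errors the observed covariances equal the true-score covariances, so only the own-variance terms attenuate.
True-score variance = [0.84 + 0.63] − 0.48 = 1.47 − 0.48 = 0.99.
Reliability = 0.99 / 1.52 = 0.651.

0.651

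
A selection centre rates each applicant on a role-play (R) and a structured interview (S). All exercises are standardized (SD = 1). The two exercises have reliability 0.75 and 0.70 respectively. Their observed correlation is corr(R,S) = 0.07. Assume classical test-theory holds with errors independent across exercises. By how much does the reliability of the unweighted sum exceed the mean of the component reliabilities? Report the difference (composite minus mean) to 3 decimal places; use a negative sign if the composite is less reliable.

0.018

Var(sum) = 2 + 0.14 = 2.14; true-score variance = 1.45 + 0.14 = 1.59; composite reliability = 0.7430.
Mean component reliability = 0.7250.
Difference = 0.7430 − 0.7250 = 0.018.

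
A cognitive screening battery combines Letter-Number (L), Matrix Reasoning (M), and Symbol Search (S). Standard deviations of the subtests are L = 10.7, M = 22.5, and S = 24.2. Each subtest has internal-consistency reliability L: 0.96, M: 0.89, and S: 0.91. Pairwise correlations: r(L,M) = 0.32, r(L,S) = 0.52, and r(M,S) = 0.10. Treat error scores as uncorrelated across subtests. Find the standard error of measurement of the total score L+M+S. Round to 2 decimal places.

10.63

Var(total) = 1206.38 + 532.278 = 1738.66.
True-score variance = 1093.41 + 532.278 = 1625.68, so reliability = 0.9350.
Error variance = 1738.66 − 1625.68 = 112.975; SEM = √112.975 = 10.63.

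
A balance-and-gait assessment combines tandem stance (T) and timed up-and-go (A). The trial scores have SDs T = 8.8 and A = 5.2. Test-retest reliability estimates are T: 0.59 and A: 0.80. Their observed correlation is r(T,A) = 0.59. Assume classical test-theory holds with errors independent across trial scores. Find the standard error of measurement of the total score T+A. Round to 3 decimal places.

6.096

Var(total) = 104.48 + 53.9968 = 158.477.
True-score variance = 67.3216 + 53.9968 = 121.318, so reliability = 0.7655.
Error variance = 158.477 − 121.318 = 37.1584; SEM = √37.1584 = 6.096.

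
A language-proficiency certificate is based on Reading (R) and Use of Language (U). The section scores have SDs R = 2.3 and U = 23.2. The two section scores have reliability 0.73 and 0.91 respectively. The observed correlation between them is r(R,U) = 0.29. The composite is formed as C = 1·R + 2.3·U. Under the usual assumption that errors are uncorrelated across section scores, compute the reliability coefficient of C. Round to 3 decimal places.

Var(C) = 2.3² + 2.3²·23.2² + 2·[2.3·2.3·23.2·0.29] = 2852.58 + 71.1822 = 2923.76.
With uncorrelated errors the cross-covariances are all true-score covariance, so they carry over unchanged; only the diagonal terms shrink to ρᵢσᵢ².
True-score variance = [2.3²·0.73 + 2.3²·23.2²·0.91] + 71.1822 = 2594.9 + 71.1822 = 2666.08.
Reliability = 2666.08 / 2923.76 = 0.912.

0.912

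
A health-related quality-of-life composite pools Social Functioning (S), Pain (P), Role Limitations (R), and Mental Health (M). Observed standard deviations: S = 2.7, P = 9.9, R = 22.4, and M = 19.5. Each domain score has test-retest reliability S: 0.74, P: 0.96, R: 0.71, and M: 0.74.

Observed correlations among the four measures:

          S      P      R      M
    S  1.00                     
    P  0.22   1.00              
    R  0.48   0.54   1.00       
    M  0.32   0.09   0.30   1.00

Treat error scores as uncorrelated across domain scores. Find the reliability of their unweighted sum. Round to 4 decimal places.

0.8462

Var(S+P+R+M) = 2.7² + 9.9² + 22.4² + 19.5² + 2·[2.7·9.9·0.22 + 2.7·22.4·0.48 + 2.7·19.5·0.32 + 9.9·22.4·0.54 + 9.9·19.5·0.09 + 22.4·19.5·0.30] = 987.31 + 639.848 = 1627.16.
With uncorrelated errors the cross-covariances are all true-score covariance, so they carry over unchanged; only the diagonal terms shrink to ρᵢσᵢ².
True-score variance = [2.7²·0.74 + 9.9²·0.96 + 22.4²·0.71 + 19.5²·0.74] + 639.848 = 737.119 + 639.848 = 1376.97.
Reliability = 1376.97 / 1627.16 = 0.8462.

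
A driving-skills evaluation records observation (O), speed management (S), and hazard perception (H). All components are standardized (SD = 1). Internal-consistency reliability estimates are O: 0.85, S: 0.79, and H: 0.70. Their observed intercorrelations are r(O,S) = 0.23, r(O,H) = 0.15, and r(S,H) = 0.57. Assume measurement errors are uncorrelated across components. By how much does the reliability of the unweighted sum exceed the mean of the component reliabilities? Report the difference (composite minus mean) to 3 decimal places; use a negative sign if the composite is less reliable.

0.085

Var(sum) = 3 + 1.9 = 4.9; true-score variance = 2.34 + 1.9 = 4.24; composite reliability = 0.8653.
Mean component reliability = 0.7800.
Difference = 0.8653 − 0.7800 = 0.085.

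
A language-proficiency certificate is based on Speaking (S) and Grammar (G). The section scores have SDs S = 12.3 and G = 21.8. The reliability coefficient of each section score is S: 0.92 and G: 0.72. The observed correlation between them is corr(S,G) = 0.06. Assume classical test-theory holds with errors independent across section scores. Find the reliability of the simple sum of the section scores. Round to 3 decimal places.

0.780

Var(S+G) = 12.3² + 21.8² + 2·[12.3·21.8·0.06] = 626.53 + 32.1768 = 658.707.
Under uncorrelated errors the observed covariances equal the true-score covariances, so only the own-variance terms attenuate.
True-score variance = [12.3²·0.92 + 21.8²·0.72] + 32.1768 = 481.36 + 32.1768 = 513.536.
Reliability = 513.536 / 658.707 = 0.780.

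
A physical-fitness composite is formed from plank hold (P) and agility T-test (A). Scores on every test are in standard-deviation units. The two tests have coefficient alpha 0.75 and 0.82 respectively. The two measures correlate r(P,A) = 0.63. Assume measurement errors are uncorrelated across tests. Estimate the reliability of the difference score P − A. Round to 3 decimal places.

Var(P−A) = 1 + 1 − 2·0.63 = 2 − 1.26 = 0.74.
With uncorrelated errors the cross-covariances are all true-score covariance, so they carry over unchanged; only the diagonal terms shrink to ρᵢσᵢ².
True-score variance = [0.75 + 0.82] − 1.26 = 1.57 − 1.26 = 0.31.
Reliability = 0.31 / 0.74 = 0.419.

0.419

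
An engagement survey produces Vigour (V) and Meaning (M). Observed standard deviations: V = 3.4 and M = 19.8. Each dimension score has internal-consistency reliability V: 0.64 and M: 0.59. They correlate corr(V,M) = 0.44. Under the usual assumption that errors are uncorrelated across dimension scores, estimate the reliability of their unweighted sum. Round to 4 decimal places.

Var(V+M) = 3.4² + 19.8² + 2·[3.4·19.8·0.44] = 403.6 + 59.2416 = 462.842.
Because errors are independent across components, Cov(Tᵢ,Tⱼ) = Cov(Xᵢ,Xⱼ); the off-diagonal part of the true-score variance is the same as above.
True-score variance = [3.4²·0.64 + 19.8²·0.59] + 59.2416 = 238.702 + 59.2416 = 297.944.
Reliability = 297.944 / 462.842 = 0.6437.

0.6437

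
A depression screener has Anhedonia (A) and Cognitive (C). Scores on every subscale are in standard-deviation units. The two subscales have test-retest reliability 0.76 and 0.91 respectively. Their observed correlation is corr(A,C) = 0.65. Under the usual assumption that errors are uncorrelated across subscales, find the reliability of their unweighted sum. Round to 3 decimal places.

0.900

Var(A+C) = 2 + 2·[0.65] = 2 + 1.3 = 3.3.
With uncorrelated errors the cross-covariances are all true-score covariance, so they carry over unchanged; only the diagonal terms shrink to ρᵢσᵢ².
True-score variance = [0.76 + 0.91] + 1.3 = 1.67 + 1.3 = 2.97.
Reliability = 2.97 / 3.3 = 0.900.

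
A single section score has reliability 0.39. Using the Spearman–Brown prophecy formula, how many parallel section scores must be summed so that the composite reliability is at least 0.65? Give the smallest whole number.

k ≥ ρ*(1−ρ₁)/(ρ₁(1−ρ*)) = 0.65·0.61 / (0.39·0.35) = 2.905.
Smallest integer k = 3.

3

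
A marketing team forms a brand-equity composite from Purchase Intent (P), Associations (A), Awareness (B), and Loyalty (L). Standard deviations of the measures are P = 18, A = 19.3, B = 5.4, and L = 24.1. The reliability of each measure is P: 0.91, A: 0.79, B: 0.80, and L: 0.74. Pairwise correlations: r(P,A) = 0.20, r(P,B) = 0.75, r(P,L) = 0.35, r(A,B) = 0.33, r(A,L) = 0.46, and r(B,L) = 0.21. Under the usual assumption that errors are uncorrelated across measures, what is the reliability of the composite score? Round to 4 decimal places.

0.8920

Var(P+A+B+L) = 18² + 19.3² + 5.4² + 24.1² + 2·[18·19.3·0.20 + 18·5.4·0.75 + 18·24.1·0.35 + 19.3·5.4·0.33 + 19.3·24.1·0.46 + 5.4·24.1·0.21] = 1306.46 + 1139.78 = 2446.24.
Under uncorrelated errors the observed covariances equal the true-score covariances, so only the own-variance terms attenuate.
True-score variance = [18²·0.91 + 19.3²·0.79 + 5.4²·0.80 + 24.1²·0.74] + 1139.78 = 1042.23 + 1139.78 = 2182.02.
Reliability = 2182.02 / 2446.24 = 0.8920.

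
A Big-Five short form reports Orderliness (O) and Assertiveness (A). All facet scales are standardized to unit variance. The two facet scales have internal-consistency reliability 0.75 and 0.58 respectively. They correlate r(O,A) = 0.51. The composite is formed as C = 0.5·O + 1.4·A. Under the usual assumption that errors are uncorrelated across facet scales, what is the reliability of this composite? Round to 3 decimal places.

0.697

Var(C) = 0.5² + 1.4² + 2·[0.7·0.51] = 2.21 + 0.714 = 2.924.
With uncorrelated errors the cross-covariances are all true-score covariance, so they carry over unchanged; only the diagonal terms shrink to ρᵢσᵢ².
True-score variance = [0.5²·0.75 + 1.4²·0.58] + 0.714 = 1.3243 + 0.714 = 2.0383.
Reliability = 2.0383 / 2.924 = 0.697.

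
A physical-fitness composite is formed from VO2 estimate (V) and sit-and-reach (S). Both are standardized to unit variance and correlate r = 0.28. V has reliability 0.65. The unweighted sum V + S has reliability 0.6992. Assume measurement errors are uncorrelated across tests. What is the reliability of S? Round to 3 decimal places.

0.580

Var(V+S) = 2 + 2·0.28 = 2.560.
True-score variance = ρ_V + ρ_S + 2·0.28, so 0.6992 = (0.65 + ρ_S + 0.56) / 2.560.
ρ_S = 0.6992·2.560 − 0.65 − 0.56 = 0.580.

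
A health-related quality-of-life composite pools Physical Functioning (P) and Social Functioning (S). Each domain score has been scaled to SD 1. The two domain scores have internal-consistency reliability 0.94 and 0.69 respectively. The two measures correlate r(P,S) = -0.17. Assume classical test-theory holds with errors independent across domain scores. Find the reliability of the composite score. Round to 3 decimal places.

Var(P+S) = 2 + 2·[(-0.17)] = 2 − 0.34 = 1.66.
Under uncorrelated errors the observed covariances equal the true-score covariances, so only the own-variance terms attenuate.
True-score variance = [0.94 + 0.69] − 0.34 = 1.63 − 0.34 = 1.29.
Reliability = 1.29 / 1.66 = 0.777.

0.777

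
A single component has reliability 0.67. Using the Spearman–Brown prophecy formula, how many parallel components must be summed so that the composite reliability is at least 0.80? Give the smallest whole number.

2

k ≥ ρ*(1−ρ₁)/(ρ₁(1−ρ*)) = 0.80·0.33 / (0.67·0.20) = 1.970.
Smallest integer k = 2.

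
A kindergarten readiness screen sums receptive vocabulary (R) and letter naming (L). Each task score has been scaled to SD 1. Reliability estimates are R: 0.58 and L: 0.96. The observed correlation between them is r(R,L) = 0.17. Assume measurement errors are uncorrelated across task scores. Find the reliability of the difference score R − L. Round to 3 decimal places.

0.723

Var(R−L) = 1 + 1 − 2·0.17 = 2 − 0.34 = 1.66.
With uncorrelated errors the cross-covariances are all true-score covariance, so they carry over unchanged; only the diagonal terms shrink to ρᵢσᵢ².
True-score variance = [0.58 + 0.96] − 0.34 = 1.54 − 0.34 = 1.2.
Reliability = 1.2 / 1.66 = 0.723.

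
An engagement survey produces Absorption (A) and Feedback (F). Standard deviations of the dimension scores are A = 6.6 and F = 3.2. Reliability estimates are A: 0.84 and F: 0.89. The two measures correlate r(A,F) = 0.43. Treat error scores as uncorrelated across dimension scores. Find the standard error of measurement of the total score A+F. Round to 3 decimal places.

Var(total) = 53.8 + 18.1632 = 71.9632.
True-score variance = 45.704 + 18.1632 = 63.8672, so reliability = 0.8875.
Error variance = 71.9632 − 63.8672 = 8.096; SEM = √8.096 = 2.845.

2.845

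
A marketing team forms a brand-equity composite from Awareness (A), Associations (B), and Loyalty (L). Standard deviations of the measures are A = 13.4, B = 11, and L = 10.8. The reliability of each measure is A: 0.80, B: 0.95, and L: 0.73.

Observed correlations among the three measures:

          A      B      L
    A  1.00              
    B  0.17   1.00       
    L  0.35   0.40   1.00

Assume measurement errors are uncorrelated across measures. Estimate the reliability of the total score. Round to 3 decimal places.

Var(A+B+L) = 13.4² + 11² + 10.8² + 2·[13.4·11·0.17 + 13.4·10.8·0.35 + 11·10.8·0.40] = 417.2 + 246.46 = 663.66.
With uncorrelated errors the cross-covariances are all true-score covariance, so they carry over unchanged; only the diagonal terms shrink to ρᵢσᵢ².
True-score variance = [13.4²·0.80 + 11²·0.95 + 10.8²·0.73] + 246.46 = 343.745 + 246.46 = 590.205.
Reliability = 590.205 / 663.66 = 0.889.

0.889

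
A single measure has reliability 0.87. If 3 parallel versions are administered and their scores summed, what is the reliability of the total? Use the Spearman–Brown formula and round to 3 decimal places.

0.953

ρ_k = kρ / (1 + (k−1)ρ) = 3·0.87 / (1 + 2·0.87) = 2.610 / 2.740 = 0.953.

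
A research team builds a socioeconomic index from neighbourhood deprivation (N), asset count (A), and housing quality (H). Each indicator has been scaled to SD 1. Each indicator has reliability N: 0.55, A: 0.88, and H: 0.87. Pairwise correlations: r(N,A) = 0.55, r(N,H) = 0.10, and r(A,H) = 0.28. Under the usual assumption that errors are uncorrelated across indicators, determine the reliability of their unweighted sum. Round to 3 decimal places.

0.856

Var(N+A+H) = 3 + 2·[0.55 + 0.10 + 0.28] = 3 + 1.86 = 4.86.
With uncorrelated errors the cross-covariances are all true-score covariance, so they carry over unchanged; only the diagonal terms shrink to ρᵢσᵢ².
True-score variance = [0.55 + 0.88 + 0.87] + 1.86 = 2.3 + 1.86 = 4.16.
Reliability = 4.16 / 4.86 = 0.856.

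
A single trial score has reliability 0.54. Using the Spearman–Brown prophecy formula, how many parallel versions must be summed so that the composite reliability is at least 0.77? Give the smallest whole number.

3

k ≥ ρ*(1−ρ₁)/(ρ₁(1−ρ*)) = 0.77·0.46 / (0.54·0.23) = 2.852.
Smallest integer k = 3.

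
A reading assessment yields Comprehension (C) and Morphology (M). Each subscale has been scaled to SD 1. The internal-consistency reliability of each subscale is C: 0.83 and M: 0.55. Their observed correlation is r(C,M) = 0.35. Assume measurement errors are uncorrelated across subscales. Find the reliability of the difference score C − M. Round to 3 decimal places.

0.523

Var(C−M) = 1 + 1 − 2·0.35 = 2 − 0.7 = 1.3.
Because errors are independent across components, Cov(Tᵢ,Tⱼ) = Cov(Xᵢ,Xⱼ); the off-diagonal part of the true-score variance is the same as above.
True-score variance = [0.83 + 0.55] − 0.7 = 1.38 − 0.7 = 0.68.
Reliability = 0.68 / 1.3 = 0.523.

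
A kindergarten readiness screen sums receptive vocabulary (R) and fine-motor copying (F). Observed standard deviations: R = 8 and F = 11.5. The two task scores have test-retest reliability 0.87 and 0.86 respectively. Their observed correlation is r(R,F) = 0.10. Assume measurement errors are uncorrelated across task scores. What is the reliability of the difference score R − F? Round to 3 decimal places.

Var(R−F) = 8² + 11.5² − 2·8·11.5·0.10 = 196.25 − 18.4 = 177.85.
Under uncorrelated errors the observed covariances equal the true-score covariances, so only the own-variance terms attenuate.
True-score variance = [8²·0.87 + 11.5²·0.86] − 18.4 = 169.415 − 18.4 = 151.015.
Reliability = 151.015 / 177.85 = 0.849.

0.849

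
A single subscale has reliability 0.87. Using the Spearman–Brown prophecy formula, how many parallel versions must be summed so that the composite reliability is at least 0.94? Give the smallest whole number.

k ≥ ρ*(1−ρ₁)/(ρ₁(1−ρ*)) = 0.94·0.13 / (0.87·0.06) = 2.341.
Smallest integer k = 3.

3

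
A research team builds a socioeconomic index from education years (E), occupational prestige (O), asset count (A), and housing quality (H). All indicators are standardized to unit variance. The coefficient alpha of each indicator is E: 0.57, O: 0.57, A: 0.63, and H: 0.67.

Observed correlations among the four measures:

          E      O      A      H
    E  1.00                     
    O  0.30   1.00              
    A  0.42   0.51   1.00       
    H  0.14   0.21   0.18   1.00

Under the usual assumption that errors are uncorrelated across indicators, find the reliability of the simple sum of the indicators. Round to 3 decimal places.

0.793

Var(E+O+A+H) = 4 + 2·[0.30 + 0.42 + 0.14 + 0.51 + 0.21 + 0.18] = 4 + 3.52 = 7.52.
With uncorrelated errors the cross-covariances are all true-score covariance, so they carry over unchanged; only the diagonal terms shrink to ρᵢσᵢ².
True-score variance = [0.57 + 0.57 + 0.63 + 0.67] + 3.52 = 2.44 + 3.52 = 5.96.
Reliability = 5.96 / 7.52 = 0.793.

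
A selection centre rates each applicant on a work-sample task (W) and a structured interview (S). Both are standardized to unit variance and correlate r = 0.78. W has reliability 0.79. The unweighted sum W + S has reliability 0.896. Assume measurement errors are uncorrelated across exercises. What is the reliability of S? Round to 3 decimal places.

0.840

Var(W+S) = 2 + 2·0.78 = 3.560.
True-score variance = ρ_W + ρ_S + 2·0.78, so 0.896 = (0.79 + ρ_S + 1.56) / 3.560.
ρ_S = 0.896·3.560 − 0.79 − 1.56 = 0.840.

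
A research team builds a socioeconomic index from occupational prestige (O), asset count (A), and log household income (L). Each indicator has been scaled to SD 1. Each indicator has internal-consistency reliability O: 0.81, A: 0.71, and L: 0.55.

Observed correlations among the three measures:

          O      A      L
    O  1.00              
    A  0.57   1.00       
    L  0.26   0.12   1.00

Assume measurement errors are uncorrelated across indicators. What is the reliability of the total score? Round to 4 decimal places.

Var(O+A+L) = 3 + 2·[0.57 + 0.26 + 0.12] = 3 + 1.9 = 4.9.
Because errors are independent across components, Cov(Tᵢ,Tⱼ) = Cov(Xᵢ,Xⱼ); the off-diagonal part of the true-score variance is the same as above.
True-score variance = [0.81 + 0.71 + 0.55] + 1.9 = 2.07 + 1.9 = 3.97.
Reliability = 3.97 / 4.9 = 0.8102.

0.8102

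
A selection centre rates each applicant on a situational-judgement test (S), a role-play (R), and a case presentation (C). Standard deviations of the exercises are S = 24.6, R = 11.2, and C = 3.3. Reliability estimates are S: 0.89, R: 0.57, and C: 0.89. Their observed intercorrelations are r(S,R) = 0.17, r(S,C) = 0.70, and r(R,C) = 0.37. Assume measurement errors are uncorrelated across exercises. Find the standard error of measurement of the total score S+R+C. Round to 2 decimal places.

11.03

Var(total) = 741.49 + 234.679 = 976.169.
True-score variance = 619.785 + 234.679 = 854.465, so reliability = 0.8753.
Error variance = 976.169 − 854.465 = 121.705; SEM = √121.705 = 11.03.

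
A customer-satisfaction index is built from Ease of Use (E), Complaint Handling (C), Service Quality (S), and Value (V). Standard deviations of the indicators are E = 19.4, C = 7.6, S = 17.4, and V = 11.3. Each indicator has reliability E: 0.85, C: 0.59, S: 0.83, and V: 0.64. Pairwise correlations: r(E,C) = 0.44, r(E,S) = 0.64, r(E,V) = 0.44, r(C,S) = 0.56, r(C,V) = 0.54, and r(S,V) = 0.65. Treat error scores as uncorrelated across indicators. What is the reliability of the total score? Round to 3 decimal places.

0.916

Var(E+C+S+V) = 19.4² + 7.6² + 17.4² + 11.3² + 2·[19.4·7.6·0.44 + 19.4·17.4·0.64 + 19.4·11.3·0.44 + 7.6·17.4·0.56 + 7.6·11.3·0.54 + 17.4·11.3·0.65] = 864.57 + 1251.2 = 2115.77.
Because errors are independent across components, Cov(Tᵢ,Tⱼ) = Cov(Xᵢ,Xⱼ); the off-diagonal part of the true-score variance is the same as above.
True-score variance = [19.4²·0.85 + 7.6²·0.59 + 17.4²·0.83 + 11.3²·0.64] + 1251.2 = 686.997 + 1251.2 = 1938.2.
Reliability = 1938.2 / 2115.77 = 0.916.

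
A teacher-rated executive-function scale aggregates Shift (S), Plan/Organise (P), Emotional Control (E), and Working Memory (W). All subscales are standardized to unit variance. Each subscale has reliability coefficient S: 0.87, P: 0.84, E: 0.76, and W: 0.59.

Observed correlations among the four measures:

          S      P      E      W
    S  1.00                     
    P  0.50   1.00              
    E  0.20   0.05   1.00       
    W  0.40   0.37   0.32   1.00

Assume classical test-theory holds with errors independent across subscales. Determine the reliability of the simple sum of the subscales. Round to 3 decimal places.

0.878

Var(S+P+E+W) = 4 + 2·[0.50 + 0.20 + 0.40 + 0.05 + 0.37 + 0.32] = 4 + 3.68 = 7.68.
Because errors are independent across components, Cov(Tᵢ,Tⱼ) = Cov(Xᵢ,Xⱼ); the off-diagonal part of the true-score variance is the same as above.
True-score variance = [0.87 + 0.84 + 0.76 + 0.59] + 3.68 = 3.06 + 3.68 = 6.74.
Reliability = 6.74 / 7.68 = 0.878.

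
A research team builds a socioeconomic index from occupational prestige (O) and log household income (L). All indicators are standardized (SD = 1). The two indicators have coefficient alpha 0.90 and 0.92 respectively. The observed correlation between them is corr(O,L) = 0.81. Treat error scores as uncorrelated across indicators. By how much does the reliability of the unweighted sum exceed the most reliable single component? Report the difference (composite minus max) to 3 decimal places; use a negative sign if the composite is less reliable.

Var(sum) = 2 + 1.62 = 3.62; true-score variance = 1.82 + 1.62 = 3.44; composite reliability = 0.9503.
Max component reliability = 0.9200.
Difference = 0.9503 − 0.9200 = 0.030.

0.030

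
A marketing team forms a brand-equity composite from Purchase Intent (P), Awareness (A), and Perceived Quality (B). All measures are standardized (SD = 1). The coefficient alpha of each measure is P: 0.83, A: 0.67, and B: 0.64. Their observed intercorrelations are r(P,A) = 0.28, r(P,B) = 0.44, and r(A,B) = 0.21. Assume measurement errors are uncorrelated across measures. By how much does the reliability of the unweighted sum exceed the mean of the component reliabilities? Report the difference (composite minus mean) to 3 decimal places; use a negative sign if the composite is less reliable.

Var(sum) = 3 + 1.86 = 4.86; true-score variance = 2.14 + 1.86 = 4; composite reliability = 0.8230.
Mean component reliability = 0.7133.
Difference = 0.8230 − 0.7133 = 0.110.

0.110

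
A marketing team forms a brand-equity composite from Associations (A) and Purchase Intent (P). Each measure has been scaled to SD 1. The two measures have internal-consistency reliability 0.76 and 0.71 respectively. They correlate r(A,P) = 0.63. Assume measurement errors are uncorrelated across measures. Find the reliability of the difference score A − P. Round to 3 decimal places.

0.284

Var(A−P) = 1 + 1 − 2·0.63 = 2 − 1.26 = 0.74.
Because errors are independent across components, Cov(Tᵢ,Tⱼ) = Cov(Xᵢ,Xⱼ); the off-diagonal part of the true-score variance is the same as above.
True-score variance = [0.76 + 0.71] − 1.26 = 1.47 − 1.26 = 0.21.
Reliability = 0.21 / 0.74 = 0.284.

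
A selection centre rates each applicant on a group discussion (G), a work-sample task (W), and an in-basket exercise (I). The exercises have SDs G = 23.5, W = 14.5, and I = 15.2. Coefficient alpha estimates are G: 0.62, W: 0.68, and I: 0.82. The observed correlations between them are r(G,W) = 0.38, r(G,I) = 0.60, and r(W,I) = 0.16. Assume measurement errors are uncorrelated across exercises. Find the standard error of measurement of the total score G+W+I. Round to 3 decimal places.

17.853

Var(total) = 993.54 + 758.138 = 1751.68.
True-score variance = 674.818 + 758.138 = 1432.96, so reliability = 0.8180.
Error variance = 1751.68 − 1432.96 = 318.722; SEM = √318.722 = 17.853.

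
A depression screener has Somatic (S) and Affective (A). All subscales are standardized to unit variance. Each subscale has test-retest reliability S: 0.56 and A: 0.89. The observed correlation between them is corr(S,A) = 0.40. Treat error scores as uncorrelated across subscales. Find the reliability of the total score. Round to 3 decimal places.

Var(S+A) = 2 + 2·[0.40] = 2 + 0.8 = 2.8.
Because errors are independent across components, Cov(Tᵢ,Tⱼ) = Cov(Xᵢ,Xⱼ); the off-diagonal part of the true-score variance is the same as above.
True-score variance = [0.56 + 0.89] + 0.8 = 1.45 + 0.8 = 2.25.
Reliability = 2.25 / 2.8 = 0.804.

0.804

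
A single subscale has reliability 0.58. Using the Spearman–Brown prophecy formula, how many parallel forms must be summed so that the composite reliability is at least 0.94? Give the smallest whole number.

k ≥ ρ*(1−ρ₁)/(ρ₁(1−ρ*)) = 0.94·0.42 / (0.58·0.06) = 11.345.
Smallest integer k = 12.

12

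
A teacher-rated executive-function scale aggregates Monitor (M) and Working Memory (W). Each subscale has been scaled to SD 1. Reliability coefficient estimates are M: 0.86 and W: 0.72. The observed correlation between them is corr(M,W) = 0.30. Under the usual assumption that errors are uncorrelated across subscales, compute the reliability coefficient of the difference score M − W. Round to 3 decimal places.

0.700

Var(M−W) = 1 + 1 − 2·0.30 = 2 − 0.6 = 1.4.
With uncorrelated errors the cross-covariances are all true-score covariance, so they carry over unchanged; only the diagonal terms shrink to ρᵢσᵢ².
True-score variance = [0.86 + 0.72] − 0.6 = 1.58 − 0.6 = 0.98.
Reliability = 0.98 / 1.4 = 0.700.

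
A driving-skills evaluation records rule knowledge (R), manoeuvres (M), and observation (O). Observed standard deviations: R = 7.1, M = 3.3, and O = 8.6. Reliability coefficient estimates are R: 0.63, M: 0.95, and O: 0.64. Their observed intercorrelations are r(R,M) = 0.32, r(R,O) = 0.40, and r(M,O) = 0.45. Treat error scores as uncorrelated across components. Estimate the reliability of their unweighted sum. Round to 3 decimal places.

0.796

Var(R+M+O) = 7.1² + 3.3² + 8.6² + 2·[7.1·3.3·0.32 + 7.1·8.6·0.40 + 3.3·8.6·0.45] = 135.26 + 89.3852 = 224.645.
Under uncorrelated errors the observed covariances equal the true-score covariances, so only the own-variance terms attenuate.
True-score variance = [7.1²·0.63 + 3.3²·0.95 + 8.6²·0.64] + 89.3852 = 89.4382 + 89.3852 = 178.823.
Reliability = 178.823 / 224.645 = 0.796.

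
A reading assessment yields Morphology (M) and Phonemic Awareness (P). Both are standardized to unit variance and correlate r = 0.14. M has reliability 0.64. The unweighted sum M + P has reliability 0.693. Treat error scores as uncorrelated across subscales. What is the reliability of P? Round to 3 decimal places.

0.660

Var(M+P) = 2 + 2·0.14 = 2.280.
True-score variance = ρ_M + ρ_P + 2·0.14, so 0.693 = (0.64 + ρ_P + 0.28) / 2.280.
ρ_P = 0.693·2.280 − 0.64 − 0.28 = 0.660.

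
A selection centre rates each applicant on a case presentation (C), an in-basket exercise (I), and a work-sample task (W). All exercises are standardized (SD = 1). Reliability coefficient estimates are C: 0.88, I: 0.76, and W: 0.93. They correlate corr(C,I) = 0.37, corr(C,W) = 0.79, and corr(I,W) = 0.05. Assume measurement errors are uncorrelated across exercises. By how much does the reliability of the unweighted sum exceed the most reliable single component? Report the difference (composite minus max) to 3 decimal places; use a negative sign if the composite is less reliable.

-0.009

Var(sum) = 3 + 2.42 = 5.42; true-score variance = 2.57 + 2.42 = 4.99; composite reliability = 0.9207.
Max component reliability = 0.9300.
Difference = 0.9207 − 0.9300 = -0.009.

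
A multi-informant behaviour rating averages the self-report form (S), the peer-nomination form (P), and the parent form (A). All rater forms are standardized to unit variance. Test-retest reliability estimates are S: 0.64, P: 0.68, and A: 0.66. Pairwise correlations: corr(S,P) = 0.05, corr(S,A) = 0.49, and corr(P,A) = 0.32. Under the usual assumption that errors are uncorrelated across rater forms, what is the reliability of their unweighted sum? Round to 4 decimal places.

0.7839

Var(S+P+A) = 3 + 2·[0.05 + 0.49 + 0.32] = 3 + 1.72 = 4.72.
With uncorrelated errors the cross-covariances are all true-score covariance, so they carry over unchanged; only the diagonal terms shrink to ρᵢσᵢ².
True-score variance = [0.64 + 0.68 + 0.66] + 1.72 = 1.98 + 1.72 = 3.7.
Reliability = 3.7 / 4.72 = 0.7839.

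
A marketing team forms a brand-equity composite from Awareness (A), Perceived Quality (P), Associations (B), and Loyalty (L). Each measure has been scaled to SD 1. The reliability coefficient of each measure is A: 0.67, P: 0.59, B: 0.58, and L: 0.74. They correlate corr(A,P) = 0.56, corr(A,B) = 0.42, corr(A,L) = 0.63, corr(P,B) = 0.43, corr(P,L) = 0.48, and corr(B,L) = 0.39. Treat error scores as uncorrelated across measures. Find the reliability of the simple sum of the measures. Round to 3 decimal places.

Var(A+P+B+L) = 4 + 2·[0.56 + 0.42 + 0.63 + 0.43 + 0.48 + 0.39] = 4 + 5.82 = 9.82.
Under uncorrelated errors the observed covariances equal the true-score covariances, so only the own-variance terms attenuate.
True-score variance = [0.67 + 0.59 + 0.58 + 0.74] + 5.82 = 2.58 + 5.82 = 8.4.
Reliability = 8.4 / 9.82 = 0.855.

0.855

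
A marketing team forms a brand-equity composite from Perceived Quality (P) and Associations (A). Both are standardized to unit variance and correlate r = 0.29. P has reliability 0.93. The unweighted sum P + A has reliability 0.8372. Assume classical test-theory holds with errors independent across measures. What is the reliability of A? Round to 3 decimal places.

Var(P+A) = 2 + 2·0.29 = 2.580.
True-score variance = ρ_P + ρ_A + 2·0.29, so 0.8372 = (0.93 + ρ_A + 0.58) / 2.580.
ρ_A = 0.8372·2.580 − 0.93 − 0.58 = 0.650.

0.650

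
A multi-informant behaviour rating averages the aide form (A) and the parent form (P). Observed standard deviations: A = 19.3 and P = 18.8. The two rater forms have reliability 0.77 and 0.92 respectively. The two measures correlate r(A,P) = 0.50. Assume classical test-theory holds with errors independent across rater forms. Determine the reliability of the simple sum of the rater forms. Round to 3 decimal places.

0.895

Var(A+P) = 19.3² + 18.8² + 2·[19.3·18.8·0.50] = 725.93 + 362.84 = 1088.77.
Under uncorrelated errors the observed covariances equal the true-score covariances, so only the own-variance terms attenuate.
True-score variance = [19.3²·0.77 + 18.8²·0.92] + 362.84 = 611.982 + 362.84 = 974.822.
Reliability = 974.822 / 1088.77 = 0.895.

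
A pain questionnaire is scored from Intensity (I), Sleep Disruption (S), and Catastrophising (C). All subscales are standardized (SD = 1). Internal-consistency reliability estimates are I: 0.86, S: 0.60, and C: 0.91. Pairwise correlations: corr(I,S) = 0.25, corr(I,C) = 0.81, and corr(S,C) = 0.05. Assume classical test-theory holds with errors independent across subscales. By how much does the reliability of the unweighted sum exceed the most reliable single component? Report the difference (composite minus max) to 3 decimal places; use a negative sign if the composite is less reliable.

Var(sum) = 3 + 2.22 = 5.22; true-score variance = 2.37 + 2.22 = 4.59; composite reliability = 0.8793.
Max component reliability = 0.9100.
Difference = 0.8793 − 0.9100 = -0.031.

-0.031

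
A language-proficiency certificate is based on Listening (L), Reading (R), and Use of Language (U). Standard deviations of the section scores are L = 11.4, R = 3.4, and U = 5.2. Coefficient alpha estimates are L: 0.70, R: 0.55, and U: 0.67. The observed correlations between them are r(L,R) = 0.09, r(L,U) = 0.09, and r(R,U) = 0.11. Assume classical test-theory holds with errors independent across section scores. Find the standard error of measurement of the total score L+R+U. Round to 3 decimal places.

7.288

Var(total) = 168.56 + 21.5368 = 190.097.
True-score variance = 115.447 + 21.5368 = 136.984, so reliability = 0.7206.
Error variance = 190.097 − 136.984 = 53.1132; SEM = √53.1132 = 7.288.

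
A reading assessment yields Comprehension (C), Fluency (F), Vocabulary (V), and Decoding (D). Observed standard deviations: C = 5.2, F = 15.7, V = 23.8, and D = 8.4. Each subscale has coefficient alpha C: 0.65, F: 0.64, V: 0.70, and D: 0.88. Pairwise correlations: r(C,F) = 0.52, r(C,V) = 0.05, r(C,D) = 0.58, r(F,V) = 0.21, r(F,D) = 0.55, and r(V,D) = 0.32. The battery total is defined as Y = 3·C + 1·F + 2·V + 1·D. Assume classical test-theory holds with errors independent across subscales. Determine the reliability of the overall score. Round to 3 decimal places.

Var(Y) = 3²·5.2² + 15.7² + 2²·23.8² + 8.4² + 2·[3·5.2·15.7·0.52 + 6·5.2·23.8·0.05 + 3·5.2·8.4·0.58 + 2·15.7·23.8·0.21 + 15.7·8.4·0.55 + 2·23.8·8.4·0.32] = 2826.17 + 1195.82 = 4021.99.
Under uncorrelated errors the observed covariances equal the true-score covariances, so only the own-variance terms attenuate.
True-score variance = [3²·5.2²·0.65 + 15.7²·0.64 + 2²·23.8²·0.70 + 8.4²·0.88] + 1195.82 = 1964.06 + 1195.82 = 3159.88.
Reliability = 3159.88 / 4021.99 = 0.786.

0.786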